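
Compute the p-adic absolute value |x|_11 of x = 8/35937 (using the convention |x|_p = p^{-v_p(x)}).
|8/35937|_11 = 1331

Step 1 — compute v_11(x) by factoring powers of 11 out of the numerator and denominator: v_11(8/35937) = -3. Step 2 — apply |x|_p = p^{-v_p(x)} = 11^{3} = 1331.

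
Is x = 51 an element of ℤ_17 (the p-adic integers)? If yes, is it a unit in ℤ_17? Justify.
x ∈ ℤ_17 but not a unit; v_17(x) = 1 > 0

ℤ_17 = {x ∈ ℚ_17 : v_17(x) ≥ 0} and ℤ_17^× = {x ∈ ℤ_17 : v_17(x) = 0}. Here v_17(51) = v_17(num) − v_17(den) = 1; compare against these criteria.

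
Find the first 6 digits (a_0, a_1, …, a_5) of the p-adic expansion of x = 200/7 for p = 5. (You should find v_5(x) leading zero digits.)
(a_0, …, a_5) = (0, 0, 4, 3, 0, 2)

v_5(200/7) = 2, so a_0 = ... = a_1 = 0. Factor out: x = 5^2 · u with u = 8/7 a unit in ℤ_5. Expand u iteratively via a_{v+i} = u_i mod 5, u_{i+1} = (u_i − a_{v+i})/5:
  u_0 = 8/7;  a_2 = 4;  u_1 = (u_0 − 4)/5 = -4/7
  u_1 = -4/7;  a_3 = 3;  u_2 = (u_1 − 3)/5 = -5/7
  u_2 = -5/7;  a_4 = 0;  u_3 = (u_2 − 0)/5 = -1/7
  u_3 = -1/7;  a_5 = 2;  u_4 = (u_3 − 2)/5 = -3/7
Digits: (0, 0, 4, 3, 0, 2).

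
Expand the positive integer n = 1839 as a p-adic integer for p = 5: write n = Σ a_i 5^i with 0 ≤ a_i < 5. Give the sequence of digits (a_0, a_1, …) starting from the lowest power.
(a_0, a_1, …) = (4, 2, 3, 4, 2)

Repeated division by 5 gives the digits low-to-high: 1839 = 4 + 2·5^1 + 3·5^2 + 4·5^3 + 2·5^4. Digit sequence: (4, 2, 3, 4, 2).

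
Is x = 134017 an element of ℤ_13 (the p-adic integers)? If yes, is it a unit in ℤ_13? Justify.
x ∈ ℤ_13 but not a unit; v_13(x) = 3 > 0

ℤ_13 = {x ∈ ℚ_13 : v_13(x) ≥ 0} and ℤ_13^× = {x ∈ ℤ_13 : v_13(x) = 0}. Here v_13(134017) = v_13(num) − v_13(den) = 3; compare against these criteria.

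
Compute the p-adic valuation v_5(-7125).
v_5(-7125) = 3

v_5(n) is the largest exponent k such that 5^k divides n. Factor out: -7125 = -5^3 · 57. (Sign doesn't affect v_p.) So v_5(-7125) = 3.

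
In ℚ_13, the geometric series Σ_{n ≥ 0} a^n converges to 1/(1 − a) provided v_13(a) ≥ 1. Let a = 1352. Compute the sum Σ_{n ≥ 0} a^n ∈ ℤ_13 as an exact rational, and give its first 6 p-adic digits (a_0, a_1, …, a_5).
Σ a^n = 1/(1 − a) = -1/1351;  first 6 digits = (1, 0, 8, 0, 12, 4)

v_13(a) = 2 ≥ 1, so the series converges in ℤ_13 to 1/(1 − a) = 1/(1 − 1352) = -1/1351. Expand this rational in ℤ_13: compute digits iteratively via d_i = x_i mod 13, x_{i+1} = (x_i − d_i)/13. The first 6 digits are (1, 0, 8, 0, 12, 4).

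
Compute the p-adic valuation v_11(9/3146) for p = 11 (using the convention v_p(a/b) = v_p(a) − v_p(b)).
v_11(9/3146) = -2

Factor powers of 11 from the numerator and denominator of the reduced fraction: 9 = 11^0 · 9 and 3146 = 11^2 · 26. Apply v_p(a/b) = v_p(a) − v_p(b): v_11(9/3146) = 0 − 2 = -2.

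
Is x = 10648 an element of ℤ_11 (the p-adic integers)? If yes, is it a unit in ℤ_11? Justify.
x ∈ ℤ_11 but not a unit; v_11(x) = 3 > 0

ℤ_11 = {x ∈ ℚ_11 : v_11(x) ≥ 0} and ℤ_11^× = {x ∈ ℤ_11 : v_11(x) = 0}. Here v_11(10648) = v_11(num) − v_11(den) = 3; compare against these criteria.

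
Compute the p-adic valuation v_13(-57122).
v_13(-57122) = 4

v_13(n) is the largest exponent k such that 13^k divides n. Factor out: -57122 = -13^4 · 2. (Sign doesn't affect v_p.) So v_13(-57122) = 4.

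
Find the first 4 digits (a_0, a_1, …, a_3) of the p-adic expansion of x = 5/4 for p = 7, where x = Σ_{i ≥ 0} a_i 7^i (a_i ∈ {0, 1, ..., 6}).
(a_0, …, a_3) = (3, 5, 1, 5)

v_7(5/4) = 0 (numerator and denominator both coprime to 7), so x ∈ ℤ_7^×. Compute digits iteratively via a_i = x_i mod 7, x_{i+1} = (x_i − a_i)/7, with x_0 = x:
  x_0 = 5/4;  a_0 = 3;  x_1 = (x_0 − 3)/7 = -1/4
  x_1 = -1/4;  a_1 = 5;  x_2 = (x_1 − 5)/7 = -3/4
  x_2 = -3/4;  a_2 = 1;  x_3 = (x_2 − 1)/7 = -1/4
  x_3 = -1/4;  a_3 = 5;  x_4 = (x_3 − 5)/7 = -3/4
Digits: (3, 5, 1, 5).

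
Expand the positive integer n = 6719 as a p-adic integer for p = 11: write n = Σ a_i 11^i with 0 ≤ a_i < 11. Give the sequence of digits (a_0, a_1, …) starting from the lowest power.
(a_0, a_1, …) = (9, 5, 0, 5)

Repeated division by 11 gives the digits low-to-high: 6719 = 9 + 5·11^1 + 5·11^3. Digit sequence: (9, 5, 0, 5).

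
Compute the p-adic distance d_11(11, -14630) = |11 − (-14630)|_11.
d_11(11, -14630) = 1/14641

Step 1 — x − y = 11 − (-14630) = 14641. Step 2 — v_11(14641) = 4 (factor: 14641 = (11^4 · 1); the sign does not affect v_p). Step 3 — |x − y|_11 = 11^{-4} = 1/14641.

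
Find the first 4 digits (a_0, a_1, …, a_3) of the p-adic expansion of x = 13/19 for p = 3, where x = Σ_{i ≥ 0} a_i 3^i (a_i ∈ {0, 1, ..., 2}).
(a_0, …, a_3) = (1, 1, 2, 0)

v_3(13/19) = 0 (numerator and denominator both coprime to 3), so x ∈ ℤ_3^×. Compute digits iteratively via a_i = x_i mod 3, x_{i+1} = (x_i − a_i)/3, with x_0 = x:
  x_0 = 13/19;  a_0 = 1;  x_1 = (x_0 − 1)/3 = -2/19
  x_1 = -2/19;  a_1 = 1;  x_2 = (x_1 − 1)/3 = -7/19
  x_2 = -7/19;  a_2 = 2;  x_3 = (x_2 − 2)/3 = -15/19
  x_3 = -15/19;  a_3 = 0;  x_4 = (x_3 − 0)/3 = -5/19
Digits: (1, 1, 2, 0).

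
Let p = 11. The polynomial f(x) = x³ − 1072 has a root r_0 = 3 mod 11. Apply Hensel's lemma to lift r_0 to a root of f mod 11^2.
r_1 = 91 (mod 121)

Hensel: r_{i+1} = r_i − f(r_i)/f′(r_i) mod 11^{i+2}, where f′(x) = 3x². Iterate:
  r_0 = 3 (mod 11)
  r_1 = 91 (mod 121)
Final: r = 91 with f(r) ≡ 0 mod 11^2.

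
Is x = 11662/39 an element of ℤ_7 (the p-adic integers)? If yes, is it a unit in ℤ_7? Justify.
x ∈ ℤ_7 but not a unit; v_7(x) = 3 > 0

ℤ_7 = {x ∈ ℚ_7 : v_7(x) ≥ 0} and ℤ_7^× = {x ∈ ℤ_7 : v_7(x) = 0}. Here v_7(11662/39) = v_7(num) − v_7(den) = 3; compare against these criteria.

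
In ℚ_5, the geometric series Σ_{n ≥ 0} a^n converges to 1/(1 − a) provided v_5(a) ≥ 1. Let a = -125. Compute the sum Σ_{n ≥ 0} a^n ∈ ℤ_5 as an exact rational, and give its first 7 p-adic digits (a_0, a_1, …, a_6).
Σ a^n = 1/(1 − a) = 1/126;  first 7 digits = (1, 0, 0, 4, 4, 4, 0)

v_5(a) = 3 ≥ 1, so the series converges in ℤ_5 to 1/(1 − a) = 1/(1 − (-125)) = 1/126. Expand this rational in ℤ_5: compute digits iteratively via d_i = x_i mod 5, x_{i+1} = (x_i − d_i)/5. The first 7 digits are (1, 0, 0, 4, 4, 4, 0).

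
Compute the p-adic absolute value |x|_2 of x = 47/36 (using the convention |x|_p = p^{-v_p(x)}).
|47/36|_2 = 4

Step 1 — compute v_2(x) by factoring powers of 2 out of the numerator and denominator: v_2(47/36) = -2. Step 2 — apply |x|_p = p^{-v_p(x)} = 2^{2} = 4.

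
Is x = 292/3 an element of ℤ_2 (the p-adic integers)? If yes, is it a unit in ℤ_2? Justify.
x ∈ ℤ_2 but not a unit; v_2(x) = 2 > 0

ℤ_2 = {x ∈ ℚ_2 : v_2(x) ≥ 0} and ℤ_2^× = {x ∈ ℤ_2 : v_2(x) = 0}. Here v_2(292/3) = v_2(num) − v_2(den) = 2; compare against these criteria.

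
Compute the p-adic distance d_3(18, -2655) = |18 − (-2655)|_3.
d_3(18, -2655) = 1/243

Step 1 — x − y = 18 − (-2655) = 2673. Step 2 — v_3(2673) = 5 (factor: 2673 = (3^5 · 11); the sign does not affect v_p). Step 3 — |x − y|_3 = 3^{-5} = 1/243.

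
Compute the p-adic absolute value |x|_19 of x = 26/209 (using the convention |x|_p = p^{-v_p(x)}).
|26/209|_19 = 19

Step 1 — compute v_19(x) by factoring powers of 19 out of the numerator and denominator: v_19(26/209) = -1. Step 2 — apply |x|_p = p^{-v_p(x)} = 19^{1} = 19.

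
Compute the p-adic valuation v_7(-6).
v_7(-6) = 0

v_7(n) is the largest exponent k such that 7^k divides n. Factor out: -6 = -7^0 · 6. (Sign doesn't affect v_p.) So v_7(-6) = 0.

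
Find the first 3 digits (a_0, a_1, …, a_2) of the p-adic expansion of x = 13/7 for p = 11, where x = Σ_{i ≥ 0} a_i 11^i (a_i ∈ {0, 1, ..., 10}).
(a_0, …, a_2) = (5, 6, 1)

v_11(13/7) = 0 (numerator and denominator both coprime to 11), so x ∈ ℤ_11^×. Compute digits iteratively via a_i = x_i mod 11, x_{i+1} = (x_i − a_i)/11, with x_0 = x:
  x_0 = 13/7;  a_0 = 5;  x_1 = (x_0 − 5)/11 = -2/7
  x_1 = -2/7;  a_1 = 6;  x_2 = (x_1 − 6)/11 = -4/7
  x_2 = -4/7;  a_2 = 1;  x_3 = (x_2 − 1)/11 = -1/7
Digits: (5, 6, 1).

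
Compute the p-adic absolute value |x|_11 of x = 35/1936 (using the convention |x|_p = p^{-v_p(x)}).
|35/1936|_11 = 121

Step 1 — compute v_11(x) by factoring powers of 11 out of the numerator and denominator: v_11(35/1936) = -2. Step 2 — apply |x|_p = p^{-v_p(x)} = 11^{2} = 121.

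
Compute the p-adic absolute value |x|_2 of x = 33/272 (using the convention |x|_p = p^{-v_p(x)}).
|33/272|_2 = 16

Step 1 — compute v_2(x) by factoring powers of 2 out of the numerator and denominator: v_2(33/272) = -4. Step 2 — apply |x|_p = p^{-v_p(x)} = 2^{4} = 16.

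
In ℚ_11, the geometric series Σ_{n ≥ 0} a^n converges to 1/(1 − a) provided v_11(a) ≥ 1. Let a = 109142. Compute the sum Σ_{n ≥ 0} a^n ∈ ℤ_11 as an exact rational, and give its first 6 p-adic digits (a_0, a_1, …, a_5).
Σ a^n = 1/(1 − a) = -1/109141;  first 6 digits = (1, 0, 0, 5, 7, 0)

v_11(a) = 3 ≥ 1, so the series converges in ℤ_11 to 1/(1 − a) = 1/(1 − 109142) = -1/109141. Expand this rational in ℤ_11: compute digits iteratively via d_i = x_i mod 11, x_{i+1} = (x_i − d_i)/11. The first 6 digits are (1, 0, 0, 5, 7, 0).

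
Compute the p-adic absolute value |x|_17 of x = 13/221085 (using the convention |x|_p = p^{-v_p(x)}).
|13/221085|_17 = 4913

Step 1 — compute v_17(x) by factoring powers of 17 out of the numerator and denominator: v_17(13/221085) = -3. Step 2 — apply |x|_p = p^{-v_p(x)} = 17^{3} = 4913.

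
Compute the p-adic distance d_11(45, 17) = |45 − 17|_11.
d_11(45, 17) = 1

Step 1 — x − y = 45 − 17 = 28. Step 2 — v_11(28) = 0 (factor: 28 = (11^0 · 28); the sign does not affect v_p). Step 3 — |x − y|_11 = 11^{0} = 1.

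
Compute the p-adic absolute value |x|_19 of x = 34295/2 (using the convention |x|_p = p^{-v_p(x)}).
|34295/2|_19 = 1/6859

Step 1 — compute v_19(x) by factoring powers of 19 out of the numerator and denominator: v_19(34295/2) = 3. Step 2 — apply |x|_p = p^{-v_p(x)} = 19^{-3} = 1/6859.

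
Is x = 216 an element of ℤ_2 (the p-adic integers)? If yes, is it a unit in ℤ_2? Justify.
x ∈ ℤ_2 but not a unit; v_2(x) = 3 > 0

ℤ_2 = {x ∈ ℚ_2 : v_2(x) ≥ 0} and ℤ_2^× = {x ∈ ℤ_2 : v_2(x) = 0}. Here v_2(216) = v_2(num) − v_2(den) = 3; compare against these criteria.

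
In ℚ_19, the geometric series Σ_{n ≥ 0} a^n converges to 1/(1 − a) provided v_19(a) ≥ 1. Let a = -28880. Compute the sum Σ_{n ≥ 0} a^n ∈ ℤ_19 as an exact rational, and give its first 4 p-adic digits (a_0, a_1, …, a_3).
Σ a^n = 1/(1 − a) = 1/28881;  first 4 digits = (1, 0, 15, 14)

v_19(a) = 2 ≥ 1, so the series converges in ℤ_19 to 1/(1 − a) = 1/(1 − (-28880)) = 1/28881. Expand this rational in ℤ_19: compute digits iteratively via d_i = x_i mod 19, x_{i+1} = (x_i − d_i)/19. The first 4 digits are (1, 0, 15, 14).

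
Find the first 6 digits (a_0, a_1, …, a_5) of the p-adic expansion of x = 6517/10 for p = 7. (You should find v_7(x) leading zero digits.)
(a_0, …, a_5) = (0, 0, 0, 4, 6, 4)

v_7(6517/10) = 3, so a_0 = ... = a_2 = 0. Factor out: x = 7^3 · u with u = 19/10 a unit in ℤ_7. Expand u iteratively via a_{v+i} = u_i mod 7, u_{i+1} = (u_i − a_{v+i})/7:
  u_0 = 19/10;  a_3 = 4;  u_1 = (u_0 − 4)/7 = -3/10
  u_1 = -3/10;  a_4 = 6;  u_2 = (u_1 − 6)/7 = -9/10
  u_2 = -9/10;  a_5 = 4;  u_3 = (u_2 − 4)/7 = -7/10
Digits: (0, 0, 0, 4, 6, 4).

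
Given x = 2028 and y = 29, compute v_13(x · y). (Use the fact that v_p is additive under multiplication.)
v_13(58812) = 2

v_p(x) = 2 (factor: 2028 = 13^2 · 12); v_p(y) = 0 (factor: 29 = 13^0 · 29). Additivity: v_p(xy) = v_p(x) + v_p(y) = 2 + 0 = 2. (Direct check: xy = 58812 = 13^2 · (348).)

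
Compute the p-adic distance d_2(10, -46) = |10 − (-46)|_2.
d_2(10, -46) = 1/8

Step 1 — x − y = 10 − (-46) = 56. Step 2 — v_2(56) = 3 (factor: 56 = (2^3 · 7); the sign does not affect v_p). Step 3 — |x − y|_2 = 2^{-3} = 1/8.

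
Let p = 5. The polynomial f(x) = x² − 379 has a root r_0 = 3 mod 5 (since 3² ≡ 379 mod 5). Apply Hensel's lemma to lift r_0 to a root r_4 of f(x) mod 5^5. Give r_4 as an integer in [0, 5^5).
r_4 = 2248 (mod 3125)

Hensel's recurrence: r_{i+1} = r_i − f(r_i)·(f′(r_i))^{-1} mod 5^{i+2}, with f′(x) = 2x. Iterate:
  r_0 = 3 (mod 5)
  r_1 = 23 (mod 25)
  r_2 = 123 (mod 125)
  r_3 = 373 (mod 625)
  r_4 = 2248 (mod 3125)
Final: r_4 = 2248, and one checks f(r_4) ≡ 0 mod 5^5.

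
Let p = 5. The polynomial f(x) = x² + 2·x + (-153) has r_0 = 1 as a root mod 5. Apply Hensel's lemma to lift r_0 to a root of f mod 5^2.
r_1 = 1 (mod 25)

Hensel: r_{i+1} = r_i − f(r_i)·(f′(r_i))^{-1} mod 5^{i+2}, f′(x) = 2x + 2. Iterate:
  r_0 = 1 (mod 5)
  r_1 = 1 (mod 25)
Final: r = 1 satisfies f(r) ≡ 0 mod 5^2.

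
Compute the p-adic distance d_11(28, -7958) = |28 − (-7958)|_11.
d_11(28, -7958) = 1/1331

Step 1 — x − y = 28 − (-7958) = 7986. Step 2 — v_11(7986) = 3 (factor: 7986 = (11^3 · 6); the sign does not affect v_p). Step 3 — |x − y|_11 = 11^{-3} = 1/1331.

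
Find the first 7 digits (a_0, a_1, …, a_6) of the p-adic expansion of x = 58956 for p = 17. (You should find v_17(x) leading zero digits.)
(a_0, …, a_6) = (0, 0, 0, 12, 0, 0, 0)

v_17(58956) = 3, so a_0 = ... = a_2 = 0. Factor out: x = 17^3 · u with u = 12 a unit in ℤ_17. Expand u iteratively via a_{v+i} = u_i mod 17, u_{i+1} = (u_i − a_{v+i})/17:
  u_0 = 12;  a_3 = 12;  u_1 = (u_0 − 12)/17 = 0
  u_1 = 0;  a_4 = 0;  u_2 = (u_1 − 0)/17 = 0
  u_2 = 0;  a_5 = 0;  u_3 = (u_2 − 0)/17 = 0
  u_3 = 0;  a_6 = 0;  u_4 = (u_3 − 0)/17 = 0
Digits: (0, 0, 0, 12, 0, 0, 0).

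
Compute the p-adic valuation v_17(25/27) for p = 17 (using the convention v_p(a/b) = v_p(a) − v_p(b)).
v_17(25/27) = 0

Factor powers of 17 from the numerator and denominator of the reduced fraction: 25 = 17^0 · 25 and 27 = 17^0 · 27. Apply v_p(a/b) = v_p(a) − v_p(b): v_17(25/27) = 0 − 0 = 0.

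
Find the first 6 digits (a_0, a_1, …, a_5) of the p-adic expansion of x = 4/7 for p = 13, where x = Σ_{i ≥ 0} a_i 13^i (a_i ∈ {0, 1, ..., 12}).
(a_0, …, a_5) = (8, 5, 7, 5, 7, 5)

v_13(4/7) = 0 (numerator and denominator both coprime to 13), so x ∈ ℤ_13^×. Compute digits iteratively via a_i = x_i mod 13, x_{i+1} = (x_i − a_i)/13, with x_0 = x:
  x_0 = 4/7;  a_0 = 8;  x_1 = (x_0 − 8)/13 = -4/7
  x_1 = -4/7;  a_1 = 5;  x_2 = (x_1 − 5)/13 = -3/7
  x_2 = -3/7;  a_2 = 7;  x_3 = (x_2 − 7)/13 = -4/7
  x_3 = -4/7;  a_3 = 5;  x_4 = (x_3 − 5)/13 = -3/7
  x_4 = -3/7;  a_4 = 7;  x_5 = (x_4 − 7)/13 = -4/7
  x_5 = -4/7;  a_5 = 5;  x_6 = (x_5 − 5)/13 = -3/7
Digits: (8, 5, 7, 5, 7, 5).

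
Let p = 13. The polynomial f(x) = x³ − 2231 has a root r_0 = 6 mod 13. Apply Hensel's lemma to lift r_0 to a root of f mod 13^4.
r_3 = 16269 (mod 28561)

Hensel: r_{i+1} = r_i − f(r_i)/f′(r_i) mod 13^{i+2}, where f′(x) = 3x². Iterate:
  r_0 = 6 (mod 13)
  r_1 = 45 (mod 169)
  r_2 = 890 (mod 2197)
  r_3 = 16269 (mod 28561)
Final: r = 16269 with f(r) ≡ 0 mod 13^4.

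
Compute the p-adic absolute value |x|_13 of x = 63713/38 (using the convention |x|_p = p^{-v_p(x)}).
|63713/38|_13 = 1/2197

Step 1 — compute v_13(x) by factoring powers of 13 out of the numerator and denominator: v_13(63713/38) = 3. Step 2 — apply |x|_p = p^{-v_p(x)} = 13^{-3} = 1/2197.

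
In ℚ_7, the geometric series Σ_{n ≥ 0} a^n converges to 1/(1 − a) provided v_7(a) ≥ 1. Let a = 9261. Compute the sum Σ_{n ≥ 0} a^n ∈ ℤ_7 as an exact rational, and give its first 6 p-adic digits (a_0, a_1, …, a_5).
Σ a^n = 1/(1 − a) = -1/9260;  first 6 digits = (1, 0, 0, 6, 3, 0)

v_7(a) = 3 ≥ 1, so the series converges in ℤ_7 to 1/(1 − a) = 1/(1 − 9261) = -1/9260. Expand this rational in ℤ_7: compute digits iteratively via d_i = x_i mod 7, x_{i+1} = (x_i − d_i)/7. The first 6 digits are (1, 0, 0, 6, 3, 0).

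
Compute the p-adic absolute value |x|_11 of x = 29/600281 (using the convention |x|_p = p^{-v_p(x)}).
|29/600281|_11 = 14641

Step 1 — compute v_11(x) by factoring powers of 11 out of the numerator and denominator: v_11(29/600281) = -4. Step 2 — apply |x|_p = p^{-v_p(x)} = 11^{4} = 14641.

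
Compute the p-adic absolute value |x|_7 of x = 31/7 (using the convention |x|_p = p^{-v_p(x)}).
|31/7|_7 = 7

Step 1 — compute v_7(x) by factoring powers of 7 out of the numerator and denominator: v_7(31/7) = -1. Step 2 — apply |x|_p = p^{-v_p(x)} = 7^{1} = 7.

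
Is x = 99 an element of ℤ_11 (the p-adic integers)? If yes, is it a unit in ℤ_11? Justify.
x ∈ ℤ_11 but not a unit; v_11(x) = 1 > 0

ℤ_11 = {x ∈ ℚ_11 : v_11(x) ≥ 0} and ℤ_11^× = {x ∈ ℤ_11 : v_11(x) = 0}. Here v_11(99) = v_11(num) − v_11(den) = 1; compare against these criteria.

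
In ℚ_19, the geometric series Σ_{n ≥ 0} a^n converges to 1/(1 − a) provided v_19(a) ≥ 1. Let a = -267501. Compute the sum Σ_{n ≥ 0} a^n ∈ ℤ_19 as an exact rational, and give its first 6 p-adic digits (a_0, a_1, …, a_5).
Σ a^n = 1/(1 − a) = 1/267502;  first 6 digits = (1, 0, 0, 18, 16, 18)

v_19(a) = 3 ≥ 1, so the series converges in ℤ_19 to 1/(1 − a) = 1/(1 − (-267501)) = 1/267502. Expand this rational in ℤ_19: compute digits iteratively via d_i = x_i mod 19, x_{i+1} = (x_i − d_i)/19. The first 6 digits are (1, 0, 0, 18, 16, 18).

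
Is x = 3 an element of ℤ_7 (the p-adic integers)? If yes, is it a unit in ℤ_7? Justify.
x ∈ ℤ_7^× (unit); v_7(x) = 0

ℤ_7 = {x ∈ ℚ_7 : v_7(x) ≥ 0} and ℤ_7^× = {x ∈ ℤ_7 : v_7(x) = 0}. Here v_7(3) = v_7(num) − v_7(den) = 0; compare against these criteria.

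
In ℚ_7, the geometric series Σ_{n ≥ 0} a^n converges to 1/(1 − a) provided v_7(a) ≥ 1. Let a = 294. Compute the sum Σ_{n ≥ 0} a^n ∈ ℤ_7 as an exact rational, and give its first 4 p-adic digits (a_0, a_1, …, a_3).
Σ a^n = 1/(1 − a) = -1/293;  first 4 digits = (1, 0, 6, 0)

v_7(a) = 2 ≥ 1, so the series converges in ℤ_7 to 1/(1 − a) = 1/(1 − 294) = -1/293. Expand this rational in ℤ_7: compute digits iteratively via d_i = x_i mod 7, x_{i+1} = (x_i − d_i)/7. The first 4 digits are (1, 0, 6, 0).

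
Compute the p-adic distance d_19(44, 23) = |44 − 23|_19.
d_19(44, 23) = 1

Step 1 — x − y = 44 − 23 = 21. Step 2 — v_19(21) = 0 (factor: 21 = (19^0 · 21); the sign does not affect v_p). Step 3 — |x − y|_19 = 19^{0} = 1.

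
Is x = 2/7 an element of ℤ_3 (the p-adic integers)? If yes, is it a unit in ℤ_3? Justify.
x ∈ ℤ_3^× (unit); v_3(x) = 0

ℤ_3 = {x ∈ ℚ_3 : v_3(x) ≥ 0} and ℤ_3^× = {x ∈ ℤ_3 : v_3(x) = 0}. Here v_3(2/7) = v_3(num) − v_3(den) = 0; compare against these criteria.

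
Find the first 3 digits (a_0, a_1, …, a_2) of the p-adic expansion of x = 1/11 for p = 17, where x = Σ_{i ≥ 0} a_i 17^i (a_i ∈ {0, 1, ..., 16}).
(a_0, …, a_2) = (14, 10, 4)

v_17(1/11) = 0 (numerator and denominator both coprime to 17), so x ∈ ℤ_17^×. Compute digits iteratively via a_i = x_i mod 17, x_{i+1} = (x_i − a_i)/17, with x_0 = x:
  x_0 = 1/11;  a_0 = 14;  x_1 = (x_0 − 14)/17 = -9/11
  x_1 = -9/11;  a_1 = 10;  x_2 = (x_1 − 10)/17 = -7/11
  x_2 = -7/11;  a_2 = 4;  x_3 = (x_2 − 4)/17 = -3/11
Digits: (14, 10, 4).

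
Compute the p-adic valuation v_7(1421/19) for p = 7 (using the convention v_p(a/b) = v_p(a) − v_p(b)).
v_7(1421/19) = 2

Factor powers of 7 from the numerator and denominator of the reduced fraction: 1421 = 7^2 · 29 and 19 = 7^0 · 19. Apply v_p(a/b) = v_p(a) − v_p(b): v_7(1421/19) = 2 − 0 = 2.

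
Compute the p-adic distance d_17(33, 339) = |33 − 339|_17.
d_17(33, 339) = 1/17

Step 1 — x − y = 33 − 339 = -306. Step 2 — v_17(-306) = 1 (factor: -306 = −(17^1 · 18); the sign does not affect v_p). Step 3 — |x − y|_17 = 17^{-1} = 1/17.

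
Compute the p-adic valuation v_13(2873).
v_13(2873) = 2

v_13(n) is the largest exponent k such that 13^k divides n. Factor out: 2873 = 13^2 · 17. (Sign doesn't affect v_p.) So v_13(2873) = 2.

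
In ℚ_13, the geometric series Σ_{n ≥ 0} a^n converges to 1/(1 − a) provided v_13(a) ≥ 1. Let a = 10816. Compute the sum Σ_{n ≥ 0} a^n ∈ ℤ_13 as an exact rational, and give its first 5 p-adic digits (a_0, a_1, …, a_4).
Σ a^n = 1/(1 − a) = -1/10815;  first 5 digits = (1, 0, 12, 4, 1)

v_13(a) = 2 ≥ 1, so the series converges in ℤ_13 to 1/(1 − a) = 1/(1 − 10816) = -1/10815. Expand this rational in ℤ_13: compute digits iteratively via d_i = x_i mod 13, x_{i+1} = (x_i − d_i)/13. The first 5 digits are (1, 0, 12, 4, 1).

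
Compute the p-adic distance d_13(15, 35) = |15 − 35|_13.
d_13(15, 35) = 1

Step 1 — x − y = 15 − 35 = -20. Step 2 — v_13(-20) = 0 (factor: -20 = −(13^0 · 20); the sign does not affect v_p). Step 3 — |x − y|_13 = 13^{0} = 1.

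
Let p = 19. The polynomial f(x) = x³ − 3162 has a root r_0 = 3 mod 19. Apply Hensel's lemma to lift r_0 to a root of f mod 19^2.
r_1 = 79 (mod 361)

Hensel: r_{i+1} = r_i − f(r_i)/f′(r_i) mod 19^{i+2}, where f′(x) = 3x². Iterate:
  r_0 = 3 (mod 19)
  r_1 = 79 (mod 361)
Final: r = 79 with f(r) ≡ 0 mod 19^2.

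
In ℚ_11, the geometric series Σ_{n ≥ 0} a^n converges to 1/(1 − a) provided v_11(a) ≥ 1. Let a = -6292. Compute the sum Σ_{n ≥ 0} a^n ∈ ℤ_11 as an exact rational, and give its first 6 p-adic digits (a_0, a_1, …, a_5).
Σ a^n = 1/(1 − a) = 1/6293;  first 6 digits = (1, 0, 3, 6, 8, 3)

v_11(a) = 2 ≥ 1, so the series converges in ℤ_11 to 1/(1 − a) = 1/(1 − (-6292)) = 1/6293. Expand this rational in ℤ_11: compute digits iteratively via d_i = x_i mod 11, x_{i+1} = (x_i − d_i)/11. The first 6 digits are (1, 0, 3, 6, 8, 3).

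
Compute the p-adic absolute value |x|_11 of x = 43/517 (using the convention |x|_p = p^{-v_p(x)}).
|43/517|_11 = 11

Step 1 — compute v_11(x) by factoring powers of 11 out of the numerator and denominator: v_11(43/517) = -1. Step 2 — apply |x|_p = p^{-v_p(x)} = 11^{1} = 11.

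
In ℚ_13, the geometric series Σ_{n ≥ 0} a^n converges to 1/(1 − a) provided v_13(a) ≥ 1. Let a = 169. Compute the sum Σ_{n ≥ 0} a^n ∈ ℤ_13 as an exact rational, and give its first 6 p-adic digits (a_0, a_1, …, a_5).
Σ a^n = 1/(1 − a) = -1/168;  first 6 digits = (1, 0, 1, 0, 1, 0)

v_13(a) = 2 ≥ 1, so the series converges in ℤ_13 to 1/(1 − a) = 1/(1 − 169) = -1/168. Expand this rational in ℤ_13: compute digits iteratively via d_i = x_i mod 13, x_{i+1} = (x_i − d_i)/13. The first 6 digits are (1, 0, 1, 0, 1, 0).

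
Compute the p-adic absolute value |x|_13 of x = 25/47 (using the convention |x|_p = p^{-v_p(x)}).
|25/47|_13 = 1

Step 1 — compute v_13(x) by factoring powers of 13 out of the numerator and denominator: v_13(25/47) = 0. Step 2 — apply |x|_p = p^{-v_p(x)} = 13^{0} = 1.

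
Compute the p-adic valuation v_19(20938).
v_19(20938) = 2

v_19(n) is the largest exponent k such that 19^k divides n. Factor out: 20938 = 19^2 · 58. (Sign doesn't affect v_p.) So v_19(20938) = 2.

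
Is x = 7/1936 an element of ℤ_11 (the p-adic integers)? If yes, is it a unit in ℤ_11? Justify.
x ∉ ℤ_11 (v_11(x) = -2 < 0)

ℤ_11 = {x ∈ ℚ_11 : v_11(x) ≥ 0} and ℤ_11^× = {x ∈ ℤ_11 : v_11(x) = 0}. Here v_11(7/1936) = v_11(num) − v_11(den) = -2; compare against these criteria.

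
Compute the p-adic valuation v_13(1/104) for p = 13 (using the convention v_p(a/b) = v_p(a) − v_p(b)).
v_13(1/104) = -1

Factor powers of 13 from the numerator and denominator of the reduced fraction: 1 = 13^0 · 1 and 104 = 13^1 · 8. Apply v_p(a/b) = v_p(a) − v_p(b): v_13(1/104) = 0 − 1 = -1.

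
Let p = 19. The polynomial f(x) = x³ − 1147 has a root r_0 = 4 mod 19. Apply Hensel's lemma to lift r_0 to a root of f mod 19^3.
r_2 = 2170 (mod 6859)

Hensel: r_{i+1} = r_i − f(r_i)/f′(r_i) mod 19^{i+2}, where f′(x) = 3x². Iterate:
  r_0 = 4 (mod 19)
  r_1 = 4 (mod 361)
  r_2 = 2170 (mod 6859)
Final: r = 2170 with f(r) ≡ 0 mod 19^3.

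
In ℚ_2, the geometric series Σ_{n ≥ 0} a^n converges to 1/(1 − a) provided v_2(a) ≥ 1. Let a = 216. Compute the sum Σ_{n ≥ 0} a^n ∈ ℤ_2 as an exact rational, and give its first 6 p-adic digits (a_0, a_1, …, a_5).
Σ a^n = 1/(1 − a) = -1/215;  first 6 digits = (1, 0, 0, 1, 1, 0)

v_2(a) = 3 ≥ 1, so the series converges in ℤ_2 to 1/(1 − a) = 1/(1 − 216) = -1/215. Expand this rational in ℤ_2: compute digits iteratively via d_i = x_i mod 2, x_{i+1} = (x_i − d_i)/2. The first 6 digits are (1, 0, 0, 1, 1, 0).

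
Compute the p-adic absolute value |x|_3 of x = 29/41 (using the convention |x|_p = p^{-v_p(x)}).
|29/41|_3 = 1

Step 1 — compute v_3(x) by factoring powers of 3 out of the numerator and denominator: v_3(29/41) = 0. Step 2 — apply |x|_p = p^{-v_p(x)} = 3^{0} = 1.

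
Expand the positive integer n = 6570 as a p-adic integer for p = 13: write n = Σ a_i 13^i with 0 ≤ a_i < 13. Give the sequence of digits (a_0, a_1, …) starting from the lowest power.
(a_0, a_1, …) = (5, 11, 12, 2)

Repeated division by 13 gives the digits low-to-high: 6570 = 5 + 11·13^1 + 12·13^2 + 2·13^3. Digit sequence: (5, 11, 12, 2).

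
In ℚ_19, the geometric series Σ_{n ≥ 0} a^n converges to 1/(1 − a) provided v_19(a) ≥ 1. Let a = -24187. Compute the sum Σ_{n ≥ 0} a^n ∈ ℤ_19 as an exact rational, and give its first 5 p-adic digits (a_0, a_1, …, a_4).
Σ a^n = 1/(1 − a) = 1/24188;  first 5 digits = (1, 0, 9, 15, 4)

v_19(a) = 2 ≥ 1, so the series converges in ℤ_19 to 1/(1 − a) = 1/(1 − (-24187)) = 1/24188. Expand this rational in ℤ_19: compute digits iteratively via d_i = x_i mod 19, x_{i+1} = (x_i − d_i)/19. The first 5 digits are (1, 0, 9, 15, 4).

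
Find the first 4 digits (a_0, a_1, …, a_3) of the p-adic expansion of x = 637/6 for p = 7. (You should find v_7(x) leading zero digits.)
(a_0, …, a_3) = (0, 0, 1, 6)

v_7(637/6) = 2, so a_0 = ... = a_1 = 0. Factor out: x = 7^2 · u with u = 13/6 a unit in ℤ_7. Expand u iteratively via a_{v+i} = u_i mod 7, u_{i+1} = (u_i − a_{v+i})/7:
  u_0 = 13/6;  a_2 = 1;  u_1 = (u_0 − 1)/7 = 1/6
  u_1 = 1/6;  a_3 = 6;  u_2 = (u_1 − 6)/7 = -5/6
Digits: (0, 0, 1, 6).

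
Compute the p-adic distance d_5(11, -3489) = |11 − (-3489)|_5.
d_5(11, -3489) = 1/125

Step 1 — x − y = 11 − (-3489) = 3500. Step 2 — v_5(3500) = 3 (factor: 3500 = (5^3 · 28); the sign does not affect v_p). Step 3 — |x − y|_5 = 5^{-3} = 1/125.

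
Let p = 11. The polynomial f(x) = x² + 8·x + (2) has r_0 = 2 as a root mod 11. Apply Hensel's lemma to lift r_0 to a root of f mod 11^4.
r_3 = 6393 (mod 14641)

Hensel: r_{i+1} = r_i − f(r_i)·(f′(r_i))^{-1} mod 11^{i+2}, f′(x) = 2x + 8. Iterate:
  r_0 = 2 (mod 11)
  r_1 = 101 (mod 121)
  r_2 = 1069 (mod 1331)
  r_3 = 6393 (mod 14641)
Final: r = 6393 satisfies f(r) ≡ 0 mod 11^4.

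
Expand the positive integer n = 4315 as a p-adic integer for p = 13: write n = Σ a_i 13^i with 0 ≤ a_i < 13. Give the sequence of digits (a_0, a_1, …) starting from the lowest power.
(a_0, a_1, …) = (12, 6, 12, 1)

Repeated division by 13 gives the digits low-to-high: 4315 = 12 + 6·13^1 + 12·13^2 + 1·13^3. Digit sequence: (12, 6, 12, 1).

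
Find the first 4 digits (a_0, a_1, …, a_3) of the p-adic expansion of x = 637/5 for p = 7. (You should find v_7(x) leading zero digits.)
(a_0, …, a_3) = (0, 0, 4, 4)

v_7(637/5) = 2, so a_0 = ... = a_1 = 0. Factor out: x = 7^2 · u with u = 13/5 a unit in ℤ_7. Expand u iteratively via a_{v+i} = u_i mod 7, u_{i+1} = (u_i − a_{v+i})/7:
  u_0 = 13/5;  a_2 = 4;  u_1 = (u_0 − 4)/7 = -1/5
  u_1 = -1/5;  a_3 = 4;  u_2 = (u_1 − 4)/7 = -3/5
Digits: (0, 0, 4, 4).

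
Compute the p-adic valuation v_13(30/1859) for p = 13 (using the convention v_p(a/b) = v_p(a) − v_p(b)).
v_13(30/1859) = -2

Factor powers of 13 from the numerator and denominator of the reduced fraction: 30 = 13^0 · 30 and 1859 = 13^2 · 11. Apply v_p(a/b) = v_p(a) − v_p(b): v_13(30/1859) = 0 − 2 = -2.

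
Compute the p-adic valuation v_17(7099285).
v_17(7099285) = 5

v_17(n) is the largest exponent k such that 17^k divides n. Factor out: 7099285 = 17^5 · 5. (Sign doesn't affect v_p.) So v_17(7099285) = 5.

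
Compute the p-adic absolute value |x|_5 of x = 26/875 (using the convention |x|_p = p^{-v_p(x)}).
|26/875|_5 = 125

Step 1 — compute v_5(x) by factoring powers of 5 out of the numerator and denominator: v_5(26/875) = -3. Step 2 — apply |x|_p = p^{-v_p(x)} = 5^{3} = 125.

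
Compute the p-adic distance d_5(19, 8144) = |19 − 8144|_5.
d_5(19, 8144) = 1/625

Step 1 — x − y = 19 − 8144 = -8125. Step 2 — v_5(-8125) = 4 (factor: -8125 = −(5^4 · 13); the sign does not affect v_p). Step 3 — |x − y|_5 = 5^{-4} = 1/625.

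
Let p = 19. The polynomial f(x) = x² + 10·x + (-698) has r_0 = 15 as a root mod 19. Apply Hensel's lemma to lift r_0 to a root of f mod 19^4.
r_3 = 357 (mod 130321)

Hensel: r_{i+1} = r_i − f(r_i)·(f′(r_i))^{-1} mod 19^{i+2}, f′(x) = 2x + 10. Iterate:
  r_0 = 15 (mod 19)
  r_1 = 357 (mod 361)
  r_2 = 357 (mod 6859)
  r_3 = 357 (mod 130321)
Final: r = 357 satisfies f(r) ≡ 0 mod 19^4.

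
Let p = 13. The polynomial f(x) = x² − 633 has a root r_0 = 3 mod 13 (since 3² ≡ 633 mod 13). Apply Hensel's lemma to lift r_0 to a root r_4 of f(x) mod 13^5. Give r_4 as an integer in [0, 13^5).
r_4 = 48103 (mod 371293)

Hensel's recurrence: r_{i+1} = r_i − f(r_i)·(f′(r_i))^{-1} mod 13^{i+2}, with f′(x) = 2x. Iterate:
  r_0 = 3 (mod 13)
  r_1 = 107 (mod 169)
  r_2 = 1966 (mod 2197)
  r_3 = 19542 (mod 28561)
  r_4 = 48103 (mod 371293)
Final: r_4 = 48103, and one checks f(r_4) ≡ 0 mod 13^5.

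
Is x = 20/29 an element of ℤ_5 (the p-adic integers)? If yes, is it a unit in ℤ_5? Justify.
x ∈ ℤ_5 but not a unit; v_5(x) = 1 > 0

ℤ_5 = {x ∈ ℚ_5 : v_5(x) ≥ 0} and ℤ_5^× = {x ∈ ℤ_5 : v_5(x) = 0}. Here v_5(20/29) = v_5(num) − v_5(den) = 1; compare against these criteria.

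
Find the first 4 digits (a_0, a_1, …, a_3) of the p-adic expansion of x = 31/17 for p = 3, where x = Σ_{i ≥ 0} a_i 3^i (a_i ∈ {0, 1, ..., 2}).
(a_0, …, a_3) = (2, 1, 0, 2)

v_3(31/17) = 0 (numerator and denominator both coprime to 3), so x ∈ ℤ_3^×. Compute digits iteratively via a_i = x_i mod 3, x_{i+1} = (x_i − a_i)/3, with x_0 = x:
  x_0 = 31/17;  a_0 = 2;  x_1 = (x_0 − 2)/3 = -1/17
  x_1 = -1/17;  a_1 = 1;  x_2 = (x_1 − 1)/3 = -6/17
  x_2 = -6/17;  a_2 = 0;  x_3 = (x_2 − 0)/3 = -2/17
  x_3 = -2/17;  a_3 = 2;  x_4 = (x_3 − 2)/3 = -12/17
Digits: (2, 1, 0, 2).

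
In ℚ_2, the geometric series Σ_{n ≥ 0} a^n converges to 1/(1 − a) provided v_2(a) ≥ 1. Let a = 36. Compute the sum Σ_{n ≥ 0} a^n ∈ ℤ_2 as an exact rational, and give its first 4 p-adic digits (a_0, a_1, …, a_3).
Σ a^n = 1/(1 − a) = -1/35;  first 4 digits = (1, 0, 1, 0)

v_2(a) = 2 ≥ 1, so the series converges in ℤ_2 to 1/(1 − a) = 1/(1 − 36) = -1/35. Expand this rational in ℤ_2: compute digits iteratively via d_i = x_i mod 2, x_{i+1} = (x_i − d_i)/2. The first 4 digits are (1, 0, 1, 0).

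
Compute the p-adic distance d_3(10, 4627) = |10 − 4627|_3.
d_3(10, 4627) = 1/243

Step 1 — x − y = 10 − 4627 = -4617. Step 2 — v_3(-4617) = 5 (factor: -4617 = −(3^5 · 19); the sign does not affect v_p). Step 3 — |x − y|_3 = 3^{-5} = 1/243.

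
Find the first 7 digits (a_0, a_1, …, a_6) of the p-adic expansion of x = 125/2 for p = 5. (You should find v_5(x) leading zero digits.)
(a_0, …, a_6) = (0, 0, 0, 3, 2, 2, 2)

v_5(125/2) = 3, so a_0 = ... = a_2 = 0. Factor out: x = 5^3 · u with u = 1/2 a unit in ℤ_5. Expand u iteratively via a_{v+i} = u_i mod 5, u_{i+1} = (u_i − a_{v+i})/5:
  u_0 = 1/2;  a_3 = 3;  u_1 = (u_0 − 3)/5 = -1/2
  u_1 = -1/2;  a_4 = 2;  u_2 = (u_1 − 2)/5 = -1/2
  u_2 = -1/2;  a_5 = 2;  u_3 = (u_2 − 2)/5 = -1/2
  u_3 = -1/2;  a_6 = 2;  u_4 = (u_3 − 2)/5 = -1/2
Digits: (0, 0, 0, 3, 2, 2, 2).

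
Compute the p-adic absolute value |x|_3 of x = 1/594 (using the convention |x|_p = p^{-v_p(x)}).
|1/594|_3 = 27

Step 1 — compute v_3(x) by factoring powers of 3 out of the numerator and denominator: v_3(1/594) = -3. Step 2 — apply |x|_p = p^{-v_p(x)} = 3^{3} = 27.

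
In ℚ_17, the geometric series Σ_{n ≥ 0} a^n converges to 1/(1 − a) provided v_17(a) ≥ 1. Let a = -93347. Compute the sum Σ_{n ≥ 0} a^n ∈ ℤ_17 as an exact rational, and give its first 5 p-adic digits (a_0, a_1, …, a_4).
Σ a^n = 1/(1 − a) = 1/93348;  first 5 digits = (1, 0, 0, 15, 15)

v_17(a) = 3 ≥ 1, so the series converges in ℤ_17 to 1/(1 − a) = 1/(1 − (-93347)) = 1/93348. Expand this rational in ℤ_17: compute digits iteratively via d_i = x_i mod 17, x_{i+1} = (x_i − d_i)/17. The first 5 digits are (1, 0, 0, 15, 15).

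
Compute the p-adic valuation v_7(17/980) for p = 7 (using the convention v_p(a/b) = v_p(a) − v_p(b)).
v_7(17/980) = -2

Factor powers of 7 from the numerator and denominator of the reduced fraction: 17 = 7^0 · 17 and 980 = 7^2 · 20. Apply v_p(a/b) = v_p(a) − v_p(b): v_7(17/980) = 0 − 2 = -2.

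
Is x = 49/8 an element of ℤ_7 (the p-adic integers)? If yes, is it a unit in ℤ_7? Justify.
x ∈ ℤ_7 but not a unit; v_7(x) = 2 > 0

ℤ_7 = {x ∈ ℚ_7 : v_7(x) ≥ 0} and ℤ_7^× = {x ∈ ℤ_7 : v_7(x) = 0}. Here v_7(49/8) = v_7(num) − v_7(den) = 2; compare against these criteria.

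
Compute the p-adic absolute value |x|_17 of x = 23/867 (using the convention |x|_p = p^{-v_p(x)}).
|23/867|_17 = 289

Step 1 — compute v_17(x) by factoring powers of 17 out of the numerator and denominator: v_17(23/867) = -2. Step 2 — apply |x|_p = p^{-v_p(x)} = 17^{2} = 289.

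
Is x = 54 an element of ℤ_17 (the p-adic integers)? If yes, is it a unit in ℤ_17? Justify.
x ∈ ℤ_17^× (unit); v_17(x) = 0

ℤ_17 = {x ∈ ℚ_17 : v_17(x) ≥ 0} and ℤ_17^× = {x ∈ ℤ_17 : v_17(x) = 0}. Here v_17(54) = v_17(num) − v_17(den) = 0; compare against these criteria.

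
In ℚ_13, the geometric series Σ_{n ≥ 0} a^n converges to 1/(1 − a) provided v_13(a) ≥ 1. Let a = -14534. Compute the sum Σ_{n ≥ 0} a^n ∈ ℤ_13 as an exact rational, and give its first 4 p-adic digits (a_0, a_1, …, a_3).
Σ a^n = 1/(1 − a) = 1/14535;  first 4 digits = (1, 0, 5, 6)

v_13(a) = 2 ≥ 1, so the series converges in ℤ_13 to 1/(1 − a) = 1/(1 − (-14534)) = 1/14535. Expand this rational in ℤ_13: compute digits iteratively via d_i = x_i mod 13, x_{i+1} = (x_i − d_i)/13. The first 4 digits are (1, 0, 5, 6).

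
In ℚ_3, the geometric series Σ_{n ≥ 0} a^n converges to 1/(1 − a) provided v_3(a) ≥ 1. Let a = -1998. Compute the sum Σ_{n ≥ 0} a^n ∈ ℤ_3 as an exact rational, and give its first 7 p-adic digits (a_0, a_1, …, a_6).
Σ a^n = 1/(1 − a) = 1/1999;  first 7 digits = (1, 0, 0, 1, 2, 0, 1)

v_3(a) = 3 ≥ 1, so the series converges in ℤ_3 to 1/(1 − a) = 1/(1 − (-1998)) = 1/1999. Expand this rational in ℤ_3: compute digits iteratively via d_i = x_i mod 3, x_{i+1} = (x_i − d_i)/3. The first 7 digits are (1, 0, 0, 1, 2, 0, 1).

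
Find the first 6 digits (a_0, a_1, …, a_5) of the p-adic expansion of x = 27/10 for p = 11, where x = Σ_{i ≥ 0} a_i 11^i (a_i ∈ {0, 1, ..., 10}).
(a_0, …, a_5) = (6, 3, 3, 3, 3, 3)

v_11(27/10) = 0 (numerator and denominator both coprime to 11), so x ∈ ℤ_11^×. Compute digits iteratively via a_i = x_i mod 11, x_{i+1} = (x_i − a_i)/11, with x_0 = x:
  x_0 = 27/10;  a_0 = 6;  x_1 = (x_0 − 6)/11 = -3/10
  x_1 = -3/10;  a_1 = 3;  x_2 = (x_1 − 3)/11 = -3/10
  x_2 = -3/10;  a_2 = 3;  x_3 = (x_2 − 3)/11 = -3/10
  x_3 = -3/10;  a_3 = 3;  x_4 = (x_3 − 3)/11 = -3/10
  x_4 = -3/10;  a_4 = 3;  x_5 = (x_4 − 3)/11 = -3/10
  x_5 = -3/10;  a_5 = 3;  x_6 = (x_5 − 3)/11 = -3/10
Digits: (6, 3, 3, 3, 3, 3).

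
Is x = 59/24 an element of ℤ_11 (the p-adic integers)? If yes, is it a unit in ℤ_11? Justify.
x ∈ ℤ_11^× (unit); v_11(x) = 0

ℤ_11 = {x ∈ ℚ_11 : v_11(x) ≥ 0} and ℤ_11^× = {x ∈ ℤ_11 : v_11(x) = 0}. Here v_11(59/24) = v_11(num) − v_11(den) = 0; compare against these criteria.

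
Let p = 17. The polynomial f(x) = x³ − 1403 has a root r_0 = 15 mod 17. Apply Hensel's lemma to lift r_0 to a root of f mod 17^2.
r_1 = 236 (mod 289)

Hensel: r_{i+1} = r_i − f(r_i)/f′(r_i) mod 17^{i+2}, where f′(x) = 3x². Iterate:
  r_0 = 15 (mod 17)
  r_1 = 236 (mod 289)
Final: r = 236 with f(r) ≡ 0 mod 17^2.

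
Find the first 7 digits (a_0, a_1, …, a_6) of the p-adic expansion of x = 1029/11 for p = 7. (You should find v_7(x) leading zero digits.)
(a_0, …, a_6) = (0, 0, 0, 6, 3, 2, 6)

v_7(1029/11) = 3, so a_0 = ... = a_2 = 0. Factor out: x = 7^3 · u with u = 3/11 a unit in ℤ_7. Expand u iteratively via a_{v+i} = u_i mod 7, u_{i+1} = (u_i − a_{v+i})/7:
  u_0 = 3/11;  a_3 = 6;  u_1 = (u_0 − 6)/7 = -9/11
  u_1 = -9/11;  a_4 = 3;  u_2 = (u_1 − 3)/7 = -6/11
  u_2 = -6/11;  a_5 = 2;  u_3 = (u_2 − 2)/7 = -4/11
  u_3 = -4/11;  a_6 = 6;  u_4 = (u_3 − 6)/7 = -10/11
Digits: (0, 0, 0, 6, 3, 2, 6).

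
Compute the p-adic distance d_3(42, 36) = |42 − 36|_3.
d_3(42, 36) = 1/3

Step 1 — x − y = 42 − 36 = 6. Step 2 — v_3(6) = 1 (factor: 6 = (3^1 · 2); the sign does not affect v_p). Step 3 — |x − y|_3 = 3^{-1} = 1/3.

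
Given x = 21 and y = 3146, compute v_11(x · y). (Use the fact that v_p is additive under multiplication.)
v_11(66066) = 2

v_p(x) = 0 (factor: 21 = 11^0 · 21); v_p(y) = 2 (factor: 3146 = 11^2 · 26). Additivity: v_p(xy) = v_p(x) + v_p(y) = 0 + 2 = 2. (Direct check: xy = 66066 = 11^2 · (546).)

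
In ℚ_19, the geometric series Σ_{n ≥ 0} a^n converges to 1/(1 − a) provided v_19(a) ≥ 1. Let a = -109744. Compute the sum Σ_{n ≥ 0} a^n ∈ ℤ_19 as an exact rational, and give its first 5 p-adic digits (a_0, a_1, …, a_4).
Σ a^n = 1/(1 − a) = 1/109745;  first 5 digits = (1, 0, 0, 3, 18)

v_19(a) = 3 ≥ 1, so the series converges in ℤ_19 to 1/(1 − a) = 1/(1 − (-109744)) = 1/109745. Expand this rational in ℤ_19: compute digits iteratively via d_i = x_i mod 19, x_{i+1} = (x_i − d_i)/19. The first 5 digits are (1, 0, 0, 3, 18).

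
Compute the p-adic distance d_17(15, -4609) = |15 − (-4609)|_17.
d_17(15, -4609) = 1/289

Step 1 — x − y = 15 − (-4609) = 4624. Step 2 — v_17(4624) = 2 (factor: 4624 = (17^2 · 16); the sign does not affect v_p). Step 3 — |x − y|_17 = 17^{-2} = 1/289.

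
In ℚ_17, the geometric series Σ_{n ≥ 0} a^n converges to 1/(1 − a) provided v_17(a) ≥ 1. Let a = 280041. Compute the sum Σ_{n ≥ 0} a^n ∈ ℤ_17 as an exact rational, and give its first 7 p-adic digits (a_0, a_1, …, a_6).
Σ a^n = 1/(1 − a) = -1/280040;  first 7 digits = (1, 0, 0, 6, 3, 0, 2)

v_17(a) = 3 ≥ 1, so the series converges in ℤ_17 to 1/(1 − a) = 1/(1 − 280041) = -1/280040. Expand this rational in ℤ_17: compute digits iteratively via d_i = x_i mod 17, x_{i+1} = (x_i − d_i)/17. The first 7 digits are (1, 0, 0, 6, 3, 0, 2).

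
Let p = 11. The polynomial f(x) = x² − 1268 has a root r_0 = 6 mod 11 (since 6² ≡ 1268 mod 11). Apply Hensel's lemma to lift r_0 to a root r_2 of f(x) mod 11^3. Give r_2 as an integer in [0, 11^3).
r_2 = 512 (mod 1331)

Hensel's recurrence: r_{i+1} = r_i − f(r_i)·(f′(r_i))^{-1} mod 11^{i+2}, with f′(x) = 2x. Iterate:
  r_0 = 6 (mod 11)
  r_1 = 28 (mod 121)
  r_2 = 512 (mod 1331)
Final: r_2 = 512, and one checks f(r_2) ≡ 0 mod 11^3.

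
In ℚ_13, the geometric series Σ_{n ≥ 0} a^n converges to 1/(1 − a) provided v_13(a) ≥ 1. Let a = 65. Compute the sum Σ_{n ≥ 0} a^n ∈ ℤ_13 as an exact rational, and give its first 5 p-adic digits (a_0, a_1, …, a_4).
Σ a^n = 1/(1 − a) = -1/64;  first 5 digits = (1, 5, 12, 9, 10)

v_13(a) = 1 ≥ 1, so the series converges in ℤ_13 to 1/(1 − a) = 1/(1 − 65) = -1/64. Expand this rational in ℤ_13: compute digits iteratively via d_i = x_i mod 13, x_{i+1} = (x_i − d_i)/13. The first 5 digits are (1, 5, 12, 9, 10).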